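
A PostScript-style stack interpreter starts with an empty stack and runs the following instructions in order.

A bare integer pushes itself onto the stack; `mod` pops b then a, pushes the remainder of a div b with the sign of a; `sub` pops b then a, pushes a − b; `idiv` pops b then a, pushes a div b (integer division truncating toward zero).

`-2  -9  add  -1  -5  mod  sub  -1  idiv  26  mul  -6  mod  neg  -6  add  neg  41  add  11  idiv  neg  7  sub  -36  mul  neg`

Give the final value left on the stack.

-2   -> -2
-9   -> -2 -9
add  -> -11
-1   -> -11 -1
-5   -> -11 -1 -5
mod  -> -11 -1
sub  -> -10
-1   -> -10 -1
idiv -> 10
26   -> 10 26
mul  -> 260
-6   -> 260 -6
mod  -> 2
neg  -> -2
-6   -> -2 -6
add  -> -8
neg  -> 8
41   -> 8 41
add  -> 49
11   -> 49 11
idiv -> 4
neg  -> -4
7    -> -4 7
sub  -> -11
-36  -> -11 -36
mul  -> 396
neg  -> -396

-396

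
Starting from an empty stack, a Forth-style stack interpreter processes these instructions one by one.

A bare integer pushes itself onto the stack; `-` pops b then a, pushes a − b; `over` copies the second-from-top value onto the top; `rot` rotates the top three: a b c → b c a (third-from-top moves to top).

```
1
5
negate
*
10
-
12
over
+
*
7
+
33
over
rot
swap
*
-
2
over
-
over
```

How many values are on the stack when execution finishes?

1       [1]
5       [1, 5]
negate  [1, -5]
*       [-5]
10      [-5, 10]
-       [-15]
12      [-15, 12]
over    [-15, 12, -15]
+       [-15, -3]
*       [45]
7       [45, 7]
+       [52]
33      [52, 33]
over    [52, 33, 52]
rot     [33, 52, 52]
swap    [33, 52, 52]
*       [33, 2704]
-       [-2671]
2       [-2671, 2]
over    [-2671, 2, -2671]
-       [-2671, 2673]
over    [-2671, 2673, -2671]

3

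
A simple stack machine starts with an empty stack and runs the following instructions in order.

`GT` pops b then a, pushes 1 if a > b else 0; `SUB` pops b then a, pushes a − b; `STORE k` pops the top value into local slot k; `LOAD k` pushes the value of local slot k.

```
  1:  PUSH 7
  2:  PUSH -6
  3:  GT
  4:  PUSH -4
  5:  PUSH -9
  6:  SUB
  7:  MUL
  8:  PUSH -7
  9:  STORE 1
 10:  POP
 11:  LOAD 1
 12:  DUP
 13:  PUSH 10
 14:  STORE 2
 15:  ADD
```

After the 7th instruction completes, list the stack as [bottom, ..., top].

PUSH 7   7
PUSH -6  7 -6
GT       1
PUSH -4  1 -4
PUSH -9  1 -4 -9
SUB      1 5
MUL      5

[5]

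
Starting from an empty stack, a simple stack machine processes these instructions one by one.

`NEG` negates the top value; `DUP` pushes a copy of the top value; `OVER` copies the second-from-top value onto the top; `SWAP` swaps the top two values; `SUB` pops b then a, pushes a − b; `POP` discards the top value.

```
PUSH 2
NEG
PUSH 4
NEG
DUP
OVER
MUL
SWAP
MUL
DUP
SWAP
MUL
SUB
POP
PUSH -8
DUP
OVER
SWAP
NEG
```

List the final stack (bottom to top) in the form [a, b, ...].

[-8, -8, 8]

PUSH 2  : 2
NEG     : -2
PUSH 4  : -2 4
NEG     : -2 -4
DUP     : -2 -4 -4
OVER    : -2 -4 -4 -4
MUL     : -2 -4 16
SWAP    : -2 16 -4
MUL     : -2 -64
DUP     : -2 -64 -64
SWAP    : -2 -64 -64
MUL     : -2 4096
SUB     : -4098
POP     : (empty)
PUSH -8 : -8
DUP     : -8 -8
OVER    : -8 -8 -8
SWAP    : -8 -8 -8
NEG     : -8 -8 8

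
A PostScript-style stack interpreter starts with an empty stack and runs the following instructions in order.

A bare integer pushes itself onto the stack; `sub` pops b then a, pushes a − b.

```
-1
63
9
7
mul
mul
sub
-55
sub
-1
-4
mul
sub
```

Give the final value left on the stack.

-1  -> -1
63  -> -1 63
9   -> -1 63 9
7   -> -1 63 9 7
mul -> -1 63 63
mul -> -1 3969
sub -> -3970
-55 -> -3970 -55
sub -> -3915
-1  -> -3915 -1
-4  -> -3915 -1 -4
mul -> -3915 4
sub -> -3919

-3919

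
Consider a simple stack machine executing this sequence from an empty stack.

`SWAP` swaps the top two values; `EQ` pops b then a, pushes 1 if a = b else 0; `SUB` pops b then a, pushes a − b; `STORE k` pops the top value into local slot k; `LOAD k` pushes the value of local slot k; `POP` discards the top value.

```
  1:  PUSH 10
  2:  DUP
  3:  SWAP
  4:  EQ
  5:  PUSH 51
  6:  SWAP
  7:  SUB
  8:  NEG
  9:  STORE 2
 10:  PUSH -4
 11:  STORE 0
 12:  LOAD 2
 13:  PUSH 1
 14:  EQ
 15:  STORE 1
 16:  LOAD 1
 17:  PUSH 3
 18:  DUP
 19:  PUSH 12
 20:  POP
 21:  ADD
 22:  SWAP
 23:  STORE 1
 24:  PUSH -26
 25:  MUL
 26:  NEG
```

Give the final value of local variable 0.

PUSH 10  : 10
DUP      : 10 10
SWAP     : 10 10
EQ       : 1
PUSH 51  : 1 51
SWAP     : 51 1
SUB      : 50
NEG      : -50
STORE 2  : (empty)
PUSH -4  : -4
STORE 0  : (empty)
LOAD 2   : -50
PUSH 1   : -50 1
EQ       : 0
STORE 1  : (empty)
LOAD 1   : 0
PUSH 3   : 0 3
DUP      : 0 3 3
PUSH 12  : 0 3 3 12
POP      : 0 3 3
ADD      : 0 6
SWAP     : 6 0
STORE 1  : 6
PUSH -26 : 6 -26
MUL      : -156
NEG      : 156

-4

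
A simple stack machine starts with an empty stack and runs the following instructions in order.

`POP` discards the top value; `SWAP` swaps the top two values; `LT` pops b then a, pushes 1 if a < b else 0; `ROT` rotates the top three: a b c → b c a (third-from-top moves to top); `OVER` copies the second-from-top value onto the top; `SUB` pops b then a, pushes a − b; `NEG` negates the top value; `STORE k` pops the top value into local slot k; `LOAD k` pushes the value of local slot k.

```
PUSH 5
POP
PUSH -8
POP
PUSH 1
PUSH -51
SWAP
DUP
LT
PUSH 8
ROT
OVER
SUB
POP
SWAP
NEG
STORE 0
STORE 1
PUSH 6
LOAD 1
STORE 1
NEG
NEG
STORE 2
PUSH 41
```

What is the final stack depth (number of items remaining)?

PUSH 5    5
POP       (empty)
PUSH -8   -8
POP       (empty)
PUSH 1    1
PUSH -51  1 -51
SWAP      -51 1
DUP       -51 1 1
LT        -51 0
PUSH 8    -51 0 8
ROT       0 8 -51
OVER      0 8 -51 8
SUB       0 8 -59
POP       0 8
SWAP      8 0
NEG       8 0
STORE 0   8
STORE 1   (empty)
PUSH 6    6
LOAD 1    6 8
STORE 1   6
NEG       -6
NEG       6
STORE 2   (empty)
PUSH 41   41

1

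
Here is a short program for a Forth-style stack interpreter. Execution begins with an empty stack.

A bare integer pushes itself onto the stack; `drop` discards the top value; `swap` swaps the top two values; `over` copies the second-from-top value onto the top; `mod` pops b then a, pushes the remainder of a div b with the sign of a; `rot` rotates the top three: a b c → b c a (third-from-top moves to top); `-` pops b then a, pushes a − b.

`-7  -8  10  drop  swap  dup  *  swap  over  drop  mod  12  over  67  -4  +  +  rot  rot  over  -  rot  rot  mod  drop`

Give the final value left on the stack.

11

-7   -> [-7]
-8   -> [-7, -8]
10   -> [-7, -8, 10]
drop -> [-7, -8]
swap -> [-8, -7]
dup  -> [-8, -7, -7]
*    -> [-8, 49]
swap -> [49, -8]
over -> [49, -8, 49]
drop -> [49, -8]
mod  -> [1]
12   -> [1, 12]
over -> [1, 12, 1]
67   -> [1, 12, 1, 67]
-4   -> [1, 12, 1, 67, -4]
+    -> [1, 12, 1, 63]
+    -> [1, 12, 64]
rot  -> [12, 64, 1]
rot  -> [64, 1, 12]
over -> [64, 1, 12, 1]
-    -> [64, 1, 11]
rot  -> [1, 11, 64]
rot  -> [11, 64, 1]
mod  -> [11, 0]
drop -> [11]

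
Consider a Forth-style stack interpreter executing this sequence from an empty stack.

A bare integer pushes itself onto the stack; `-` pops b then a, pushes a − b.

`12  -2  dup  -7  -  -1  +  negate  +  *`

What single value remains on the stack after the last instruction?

12      12
-2      12 -2
dup     12 -2 -2
-7      12 -2 -2 -7
-       12 -2 5
-1      12 -2 5 -1
+       12 -2 4
negate  12 -2 -4
+       12 -6
*       -72

-72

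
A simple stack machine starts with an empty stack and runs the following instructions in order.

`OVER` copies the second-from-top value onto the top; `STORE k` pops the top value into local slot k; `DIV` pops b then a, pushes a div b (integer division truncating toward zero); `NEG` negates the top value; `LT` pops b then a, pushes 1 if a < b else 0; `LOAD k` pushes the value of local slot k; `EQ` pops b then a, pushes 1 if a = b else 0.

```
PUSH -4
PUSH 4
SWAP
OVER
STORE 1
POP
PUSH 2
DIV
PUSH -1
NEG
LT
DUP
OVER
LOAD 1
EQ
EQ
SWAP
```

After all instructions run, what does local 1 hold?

PUSH -4  -4
PUSH 4   -4 4
SWAP     4 -4
OVER     4 -4 4
STORE 1  4 -4
POP      4
PUSH 2   4 2
DIV      2
PUSH -1  2 -1
NEG      2 1
LT       0
DUP      0 0
OVER     0 0 0
LOAD 1   0 0 0 4
EQ       0 0 0
EQ       0 1
SWAP     1 0

4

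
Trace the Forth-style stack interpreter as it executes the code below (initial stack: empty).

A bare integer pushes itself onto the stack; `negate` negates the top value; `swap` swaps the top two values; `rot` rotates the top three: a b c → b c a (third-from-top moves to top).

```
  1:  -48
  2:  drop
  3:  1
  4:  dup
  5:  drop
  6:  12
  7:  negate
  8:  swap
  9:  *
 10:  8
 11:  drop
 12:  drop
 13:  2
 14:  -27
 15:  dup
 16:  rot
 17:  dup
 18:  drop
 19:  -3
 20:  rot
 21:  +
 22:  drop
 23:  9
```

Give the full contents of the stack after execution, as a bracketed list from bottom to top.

[-27, 2, 9]

-48    -> -48
drop   -> (empty)
1      -> 1
dup    -> 1 1
drop   -> 1
12     -> 1 12
negate -> 1 -12
swap   -> -12 1
*      -> -12
8      -> -12 8
drop   -> -12
drop   -> (empty)
2      -> 2
-27    -> 2 -27
dup    -> 2 -27 -27
rot    -> -27 -27 2
dup    -> -27 -27 2 2
drop   -> -27 -27 2
-3     -> -27 -27 2 -3
rot    -> -27 2 -3 -27
+      -> -27 2 -30
drop   -> -27 2
9      -> -27 2 9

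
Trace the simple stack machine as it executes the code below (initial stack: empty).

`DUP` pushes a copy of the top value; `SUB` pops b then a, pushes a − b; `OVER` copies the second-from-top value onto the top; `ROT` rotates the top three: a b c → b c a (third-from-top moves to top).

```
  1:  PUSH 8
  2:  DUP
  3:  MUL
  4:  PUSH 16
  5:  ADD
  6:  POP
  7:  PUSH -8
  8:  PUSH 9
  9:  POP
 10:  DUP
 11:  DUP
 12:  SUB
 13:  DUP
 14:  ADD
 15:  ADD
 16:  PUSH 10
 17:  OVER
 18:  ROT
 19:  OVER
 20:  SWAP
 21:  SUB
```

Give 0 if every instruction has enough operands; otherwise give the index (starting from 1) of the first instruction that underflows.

PUSH 8  → 8
DUP     → 8 8
MUL     → 64
PUSH 16 → 64 16
ADD     → 80
POP     → (empty)
PUSH -8 → -8
PUSH 9  → -8 9
POP     → -8
DUP     → -8 -8
DUP     → -8 -8 -8
SUB     → -8 0
DUP     → -8 0 0
ADD     → -8 0
ADD     → -8
PUSH 10 → -8 10
OVER    → -8 10 -8
ROT     → 10 -8 -8
OVER    → 10 -8 -8 -8
SWAP    → 10 -8 -8 -8
SUB     → 10 -8 0

0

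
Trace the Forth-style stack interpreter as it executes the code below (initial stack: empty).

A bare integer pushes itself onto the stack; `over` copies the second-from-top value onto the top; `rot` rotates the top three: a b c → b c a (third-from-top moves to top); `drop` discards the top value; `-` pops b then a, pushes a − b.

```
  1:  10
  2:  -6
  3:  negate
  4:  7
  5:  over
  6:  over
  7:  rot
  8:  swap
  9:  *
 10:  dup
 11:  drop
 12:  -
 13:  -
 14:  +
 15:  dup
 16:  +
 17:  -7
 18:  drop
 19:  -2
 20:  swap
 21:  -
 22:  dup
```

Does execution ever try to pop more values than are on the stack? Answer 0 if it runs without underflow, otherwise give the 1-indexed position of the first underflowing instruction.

10     -> [10]
-6     -> [10, -6]
negate -> [10, 6]
7      -> [10, 6, 7]
over   -> [10, 6, 7, 6]
over   -> [10, 6, 7, 6, 7]
rot    -> [10, 6, 6, 7, 7]
swap   -> [10, 6, 6, 7, 7]
*      -> [10, 6, 6, 49]
dup    -> [10, 6, 6, 49, 49]
drop   -> [10, 6, 6, 49]
-      -> [10, 6, -43]
-      -> [10, 49]
+      -> [59]
dup    -> [59, 59]
+      -> [118]
-7     -> [118, -7]
drop   -> [118]
-2     -> [118, -2]
swap   -> [-2, 118]
-      -> [-120]
dup    -> [-120, -120]

0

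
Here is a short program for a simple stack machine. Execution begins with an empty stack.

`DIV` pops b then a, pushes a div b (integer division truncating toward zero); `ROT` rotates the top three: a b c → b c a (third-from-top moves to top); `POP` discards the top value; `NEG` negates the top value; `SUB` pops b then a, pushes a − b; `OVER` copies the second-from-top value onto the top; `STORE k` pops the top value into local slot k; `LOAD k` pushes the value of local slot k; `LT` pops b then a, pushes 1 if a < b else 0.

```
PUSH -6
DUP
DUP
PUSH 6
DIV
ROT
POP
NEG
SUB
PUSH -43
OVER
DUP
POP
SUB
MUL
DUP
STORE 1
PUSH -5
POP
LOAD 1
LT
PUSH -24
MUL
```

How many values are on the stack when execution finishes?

PUSH -6  -> [-6]
DUP      -> [-6, -6]
DUP      -> [-6, -6, -6]
PUSH 6   -> [-6, -6, -6, 6]
DIV      -> [-6, -6, -1]
ROT      -> [-6, -1, -6]
POP      -> [-6, -1]
NEG      -> [-6, 1]
SUB      -> [-7]
PUSH -43 -> [-7, -43]
OVER     -> [-7, -43, -7]
DUP      -> [-7, -43, -7, -7]
POP      -> [-7, -43, -7]
SUB      -> [-7, -36]
MUL      -> [252]
DUP      -> [252, 252]
STORE 1  -> [252]
PUSH -5  -> [252, -5]
POP      -> [252]
LOAD 1   -> [252, 252]
LT       -> [0]
PUSH -24 -> [0, -24]
MUL      -> [0]

1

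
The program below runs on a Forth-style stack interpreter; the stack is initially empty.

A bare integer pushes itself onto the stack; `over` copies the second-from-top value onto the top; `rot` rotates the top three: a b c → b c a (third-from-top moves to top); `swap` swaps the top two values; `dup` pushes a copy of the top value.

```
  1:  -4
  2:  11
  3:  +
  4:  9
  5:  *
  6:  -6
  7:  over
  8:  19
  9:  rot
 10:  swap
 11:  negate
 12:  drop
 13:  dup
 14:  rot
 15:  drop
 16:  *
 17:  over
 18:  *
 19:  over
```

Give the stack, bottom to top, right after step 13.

-4     : [-4]
11     : [-4, 11]
+      : [7]
9      : [7, 9]
*      : [63]
-6     : [63, -6]
over   : [63, -6, 63]
19     : [63, -6, 63, 19]
rot    : [63, 63, 19, -6]
swap   : [63, 63, -6, 19]
negate : [63, 63, -6, -19]
drop   : [63, 63, -6]
dup    : [63, 63, -6, -6]

[63, 63, -6, -6]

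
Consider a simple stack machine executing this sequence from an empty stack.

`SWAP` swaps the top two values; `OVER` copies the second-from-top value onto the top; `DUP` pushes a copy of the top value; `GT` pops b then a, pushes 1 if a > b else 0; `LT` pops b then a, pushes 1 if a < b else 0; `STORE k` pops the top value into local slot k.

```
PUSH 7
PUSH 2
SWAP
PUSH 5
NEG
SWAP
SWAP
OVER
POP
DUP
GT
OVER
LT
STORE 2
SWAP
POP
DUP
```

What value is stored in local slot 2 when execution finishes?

PUSH 7  -> [7]
PUSH 2  -> [7, 2]
SWAP    -> [2, 7]
PUSH 5  -> [2, 7, 5]
NEG     -> [2, 7, -5]
SWAP    -> [2, -5, 7]
SWAP    -> [2, 7, -5]
OVER    -> [2, 7, -5, 7]
POP     -> [2, 7, -5]
DUP     -> [2, 7, -5, -5]
GT      -> [2, 7, 0]
OVER    -> [2, 7, 0, 7]
LT      -> [2, 7, 1]
STORE 2 -> [2, 7]
SWAP    -> [7, 2]
POP     -> [7]
DUP     -> [7, 7]

1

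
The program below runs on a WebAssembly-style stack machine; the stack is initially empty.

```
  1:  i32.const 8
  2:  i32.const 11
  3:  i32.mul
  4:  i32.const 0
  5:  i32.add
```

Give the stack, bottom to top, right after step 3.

i32.const 8   8
i32.const 11  8 11
i32.mul       88

[88]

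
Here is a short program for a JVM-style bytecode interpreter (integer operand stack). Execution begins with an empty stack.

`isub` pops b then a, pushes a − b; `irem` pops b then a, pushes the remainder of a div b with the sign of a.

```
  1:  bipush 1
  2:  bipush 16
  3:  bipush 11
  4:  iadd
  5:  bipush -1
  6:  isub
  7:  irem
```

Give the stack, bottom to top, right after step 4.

[1, 27]

bipush 1  -> [1]
bipush 16 -> [1, 16]
bipush 11 -> [1, 16, 11]
iadd      -> [1, 27]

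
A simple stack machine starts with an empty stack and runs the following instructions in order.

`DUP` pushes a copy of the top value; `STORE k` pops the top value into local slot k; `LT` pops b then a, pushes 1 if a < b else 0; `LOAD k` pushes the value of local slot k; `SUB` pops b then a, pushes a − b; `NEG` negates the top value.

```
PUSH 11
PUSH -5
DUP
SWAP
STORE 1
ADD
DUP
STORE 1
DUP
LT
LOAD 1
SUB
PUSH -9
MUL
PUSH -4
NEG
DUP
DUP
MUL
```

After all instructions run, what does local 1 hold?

6

PUSH 11 -> 11
PUSH -5 -> 11 -5
DUP     -> 11 -5 -5
SWAP    -> 11 -5 -5
STORE 1 -> 11 -5
ADD     -> 6
DUP     -> 6 6
STORE 1 -> 6
DUP     -> 6 6
LT      -> 0
LOAD 1  -> 0 6
SUB     -> -6
PUSH -9 -> -6 -9
MUL     -> 54
PUSH -4 -> 54 -4
NEG     -> 54 4
DUP     -> 54 4 4
DUP     -> 54 4 4 4
MUL     -> 54 4 16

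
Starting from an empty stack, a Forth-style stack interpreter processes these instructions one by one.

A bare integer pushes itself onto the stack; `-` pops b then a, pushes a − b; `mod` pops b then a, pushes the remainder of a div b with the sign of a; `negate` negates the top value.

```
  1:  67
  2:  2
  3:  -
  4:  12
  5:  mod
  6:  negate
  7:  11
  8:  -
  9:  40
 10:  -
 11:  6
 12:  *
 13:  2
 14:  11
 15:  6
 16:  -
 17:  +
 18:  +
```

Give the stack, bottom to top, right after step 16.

[-336, 2, 5]

67     -> 67
2      -> 67 2
-      -> 65
12     -> 65 12
mod    -> 5
negate -> -5
11     -> -5 11
-      -> -16
40     -> -16 40
-      -> -56
6      -> -56 6
*      -> -336
2      -> -336 2
11     -> -336 2 11
6      -> -336 2 11 6
-      -> -336 2 5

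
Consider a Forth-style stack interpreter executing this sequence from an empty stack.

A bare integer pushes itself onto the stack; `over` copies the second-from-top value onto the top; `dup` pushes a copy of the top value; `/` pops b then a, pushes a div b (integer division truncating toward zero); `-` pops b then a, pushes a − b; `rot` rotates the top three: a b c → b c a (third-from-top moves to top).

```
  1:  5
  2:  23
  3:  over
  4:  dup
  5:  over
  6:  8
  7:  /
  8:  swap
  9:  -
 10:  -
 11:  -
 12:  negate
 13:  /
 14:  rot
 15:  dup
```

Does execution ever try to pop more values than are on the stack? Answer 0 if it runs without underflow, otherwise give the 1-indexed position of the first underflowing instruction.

5      → [5]
23     → [5, 23]
over   → [5, 23, 5]
dup    → [5, 23, 5, 5]
over   → [5, 23, 5, 5, 5]
8      → [5, 23, 5, 5, 5, 8]
/      → [5, 23, 5, 5, 0]
swap   → [5, 23, 5, 0, 5]
-      → [5, 23, 5, -5]
-      → [5, 23, 10]
-      → [5, 13]
negate → [5, -13]
/      → [0]
rot  — needs 3 operands, stack has 1 → underflow

14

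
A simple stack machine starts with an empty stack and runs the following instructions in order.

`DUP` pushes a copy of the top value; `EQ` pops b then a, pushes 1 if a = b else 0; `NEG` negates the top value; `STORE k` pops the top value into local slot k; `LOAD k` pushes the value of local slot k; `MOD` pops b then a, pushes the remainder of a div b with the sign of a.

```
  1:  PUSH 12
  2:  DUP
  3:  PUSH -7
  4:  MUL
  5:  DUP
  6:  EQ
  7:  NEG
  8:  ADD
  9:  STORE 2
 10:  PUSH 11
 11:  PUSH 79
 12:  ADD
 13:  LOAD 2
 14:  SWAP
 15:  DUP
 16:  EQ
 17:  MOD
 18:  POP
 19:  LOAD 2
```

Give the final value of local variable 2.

PUSH 12 -> 12
DUP     -> 12 12
PUSH -7 -> 12 12 -7
MUL     -> 12 -84
DUP     -> 12 -84 -84
EQ      -> 12 1
NEG     -> 12 -1
ADD     -> 11
STORE 2 -> (empty)
PUSH 11 -> 11
PUSH 79 -> 11 79
ADD     -> 90
LOAD 2  -> 90 11
SWAP    -> 11 90
DUP     -> 11 90 90
EQ      -> 11 1
MOD     -> 0
POP     -> (empty)
LOAD 2  -> 11

11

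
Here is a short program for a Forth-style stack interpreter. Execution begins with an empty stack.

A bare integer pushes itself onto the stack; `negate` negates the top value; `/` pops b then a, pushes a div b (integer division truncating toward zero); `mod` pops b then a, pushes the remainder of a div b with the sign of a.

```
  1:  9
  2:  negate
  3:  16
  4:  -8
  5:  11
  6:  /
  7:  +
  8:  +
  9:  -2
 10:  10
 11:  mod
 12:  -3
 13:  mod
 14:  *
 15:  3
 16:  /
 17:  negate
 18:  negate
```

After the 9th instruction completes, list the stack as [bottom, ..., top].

[7, -2]

9      : [9]
negate : [-9]
16     : [-9, 16]
-8     : [-9, 16, -8]
11     : [-9, 16, -8, 11]
/      : [-9, 16, 0]
+      : [-9, 16]
+      : [7]
-2     : [7, -2]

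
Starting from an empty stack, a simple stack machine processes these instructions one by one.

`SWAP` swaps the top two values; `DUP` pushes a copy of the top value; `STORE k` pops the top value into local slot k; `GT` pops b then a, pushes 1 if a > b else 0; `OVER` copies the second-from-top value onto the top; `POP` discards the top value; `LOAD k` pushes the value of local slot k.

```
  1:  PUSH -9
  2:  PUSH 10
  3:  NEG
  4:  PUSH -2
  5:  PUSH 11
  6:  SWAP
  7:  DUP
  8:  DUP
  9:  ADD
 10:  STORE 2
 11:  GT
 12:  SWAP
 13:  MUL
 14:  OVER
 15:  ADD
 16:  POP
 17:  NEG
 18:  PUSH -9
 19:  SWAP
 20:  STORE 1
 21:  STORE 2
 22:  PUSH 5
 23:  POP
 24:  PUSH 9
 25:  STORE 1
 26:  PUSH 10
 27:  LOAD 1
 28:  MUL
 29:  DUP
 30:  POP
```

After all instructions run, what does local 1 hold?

9

PUSH -9 → -9
PUSH 10 → -9 10
NEG     → -9 -10
PUSH -2 → -9 -10 -2
PUSH 11 → -9 -10 -2 11
SWAP    → -9 -10 11 -2
DUP     → -9 -10 11 -2 -2
DUP     → -9 -10 11 -2 -2 -2
ADD     → -9 -10 11 -2 -4
STORE 2 → -9 -10 11 -2
GT      → -9 -10 1
SWAP    → -9 1 -10
MUL     → -9 -10
OVER    → -9 -10 -9
ADD     → -9 -19
POP     → -9
NEG     → 9
PUSH -9 → 9 -9
SWAP    → -9 9
STORE 1 → -9
STORE 2 → (empty)
PUSH 5  → 5
POP     → (empty)
PUSH 9  → 9
STORE 1 → (empty)
PUSH 10 → 10
LOAD 1  → 10 9
MUL     → 90
DUP     → 90 90
POP     → 90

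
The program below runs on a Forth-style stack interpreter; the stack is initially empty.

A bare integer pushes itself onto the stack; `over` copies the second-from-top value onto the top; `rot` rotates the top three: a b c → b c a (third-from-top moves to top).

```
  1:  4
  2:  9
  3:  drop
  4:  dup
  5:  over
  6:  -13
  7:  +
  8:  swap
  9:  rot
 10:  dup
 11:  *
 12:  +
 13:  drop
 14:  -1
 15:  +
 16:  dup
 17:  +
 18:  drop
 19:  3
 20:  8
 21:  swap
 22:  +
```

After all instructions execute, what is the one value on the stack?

11

4    -> 4
9    -> 4 9
drop -> 4
dup  -> 4 4
over -> 4 4 4
-13  -> 4 4 4 -13
+    -> 4 4 -9
swap -> 4 -9 4
rot  -> -9 4 4
dup  -> -9 4 4 4
*    -> -9 4 16
+    -> -9 20
drop -> -9
-1   -> -9 -1
+    -> -10
dup  -> -10 -10
+    -> -20
drop -> (empty)
3    -> 3
8    -> 3 8
swap -> 8 3
+    -> 11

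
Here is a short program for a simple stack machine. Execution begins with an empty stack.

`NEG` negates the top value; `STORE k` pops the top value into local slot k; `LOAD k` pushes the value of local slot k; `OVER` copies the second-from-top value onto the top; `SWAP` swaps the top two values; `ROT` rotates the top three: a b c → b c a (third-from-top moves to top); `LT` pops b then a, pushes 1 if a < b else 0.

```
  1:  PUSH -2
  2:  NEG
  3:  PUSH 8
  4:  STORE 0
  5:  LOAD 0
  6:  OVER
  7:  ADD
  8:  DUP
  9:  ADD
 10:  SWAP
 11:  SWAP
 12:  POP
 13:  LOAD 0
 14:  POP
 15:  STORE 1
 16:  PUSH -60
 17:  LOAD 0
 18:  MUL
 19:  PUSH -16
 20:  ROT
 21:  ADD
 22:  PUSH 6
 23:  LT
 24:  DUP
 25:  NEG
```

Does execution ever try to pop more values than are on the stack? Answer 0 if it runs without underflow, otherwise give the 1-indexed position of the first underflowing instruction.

PUSH -2  → -2
NEG      → 2
PUSH 8   → 2 8
STORE 0  → 2
LOAD 0   → 2 8
OVER     → 2 8 2
ADD      → 2 10
DUP      → 2 10 10
ADD      → 2 20
SWAP     → 20 2
SWAP     → 2 20
POP      → 2
LOAD 0   → 2 8
POP      → 2
STORE 1  → (empty)
PUSH -60 → -60
LOAD 0   → -60 8
MUL      → -480
PUSH -16 → -480 -16
ROT  — needs 3 operands, stack has 2 → underflow

20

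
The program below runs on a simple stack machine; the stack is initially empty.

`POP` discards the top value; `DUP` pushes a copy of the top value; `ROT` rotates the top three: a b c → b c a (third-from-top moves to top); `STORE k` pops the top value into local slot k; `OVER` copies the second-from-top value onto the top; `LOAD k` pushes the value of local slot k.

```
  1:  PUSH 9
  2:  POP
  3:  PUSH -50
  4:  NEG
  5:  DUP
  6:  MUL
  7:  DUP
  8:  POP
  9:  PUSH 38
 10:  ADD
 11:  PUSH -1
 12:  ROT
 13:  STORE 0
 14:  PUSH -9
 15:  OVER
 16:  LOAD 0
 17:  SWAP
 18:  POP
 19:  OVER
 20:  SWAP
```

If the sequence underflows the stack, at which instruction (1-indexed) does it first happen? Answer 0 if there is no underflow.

PUSH 9   → [9]
POP      → []
PUSH -50 → [-50]
NEG      → [50]
DUP      → [50, 50]
MUL      → [2500]
DUP      → [2500, 2500]
POP      → [2500]
PUSH 38  → [2500, 38]
ADD      → [2538]
PUSH -1  → [2538, -1]
ROT  — needs 3 operands, stack has 2 → underflow

12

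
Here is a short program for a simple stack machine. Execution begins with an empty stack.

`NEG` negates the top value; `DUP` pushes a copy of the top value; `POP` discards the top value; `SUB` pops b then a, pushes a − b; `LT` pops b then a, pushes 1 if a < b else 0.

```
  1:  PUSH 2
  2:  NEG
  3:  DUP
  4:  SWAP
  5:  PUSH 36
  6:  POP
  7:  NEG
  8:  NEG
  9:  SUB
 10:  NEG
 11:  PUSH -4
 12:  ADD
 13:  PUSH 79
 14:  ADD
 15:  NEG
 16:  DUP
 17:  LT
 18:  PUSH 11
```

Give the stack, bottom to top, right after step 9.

PUSH 2  → 2
NEG     → -2
DUP     → -2 -2
SWAP    → -2 -2
PUSH 36 → -2 -2 36
POP     → -2 -2
NEG     → -2 2
NEG     → -2 -2
SUB     → 0

[0]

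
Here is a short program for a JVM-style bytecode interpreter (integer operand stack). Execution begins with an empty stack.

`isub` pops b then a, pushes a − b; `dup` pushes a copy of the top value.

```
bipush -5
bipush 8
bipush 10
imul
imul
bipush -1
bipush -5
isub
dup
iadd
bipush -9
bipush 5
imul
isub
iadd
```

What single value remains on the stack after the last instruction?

bipush -5 → -5
bipush 8  → -5 8
bipush 10 → -5 8 10
imul      → -5 80
imul      → -400
bipush -1 → -400 -1
bipush -5 → -400 -1 -5
isub      → -400 4
dup       → -400 4 4
iadd      → -400 8
bipush -9 → -400 8 -9
bipush 5  → -400 8 -9 5
imul      → -400 8 -45
isub      → -400 53
iadd      → -347

-347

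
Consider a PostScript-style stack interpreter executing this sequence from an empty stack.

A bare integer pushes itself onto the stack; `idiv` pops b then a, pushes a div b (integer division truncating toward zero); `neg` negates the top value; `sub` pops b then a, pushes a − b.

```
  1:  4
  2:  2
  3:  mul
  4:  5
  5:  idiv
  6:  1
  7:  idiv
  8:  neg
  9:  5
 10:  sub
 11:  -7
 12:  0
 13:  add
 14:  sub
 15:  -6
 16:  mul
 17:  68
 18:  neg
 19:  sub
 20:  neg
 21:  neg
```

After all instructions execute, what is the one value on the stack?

4     4
2     4 2
mul   8
5     8 5
idiv  1
1     1 1
idiv  1
neg   -1
5     -1 5
sub   -6
-7    -6 -7
0     -6 -7 0
add   -6 -7
sub   1
-6    1 -6
mul   -6
68    -6 68
neg   -6 -68
sub   62
neg   -62
neg   62

62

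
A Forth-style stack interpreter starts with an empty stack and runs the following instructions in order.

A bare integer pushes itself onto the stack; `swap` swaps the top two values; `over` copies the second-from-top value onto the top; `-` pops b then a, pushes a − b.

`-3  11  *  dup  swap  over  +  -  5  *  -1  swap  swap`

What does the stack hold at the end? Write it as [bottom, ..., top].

-3   → -3
11   → -3 11
*    → -33
dup  → -33 -33
swap → -33 -33
over → -33 -33 -33
+    → -33 -66
-    → 33
5    → 33 5
*    → 165
-1   → 165 -1
swap → -1 165
swap → 165 -1

[165, -1]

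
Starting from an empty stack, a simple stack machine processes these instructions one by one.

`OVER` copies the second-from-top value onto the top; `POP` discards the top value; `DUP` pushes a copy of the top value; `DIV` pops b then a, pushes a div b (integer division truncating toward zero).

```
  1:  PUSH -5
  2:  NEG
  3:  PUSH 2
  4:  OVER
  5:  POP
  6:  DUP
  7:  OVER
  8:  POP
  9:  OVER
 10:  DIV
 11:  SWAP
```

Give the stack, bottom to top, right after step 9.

[5, 2, 2, 2]

PUSH -5  -5
NEG      5
PUSH 2   5 2
OVER     5 2 5
POP      5 2
DUP      5 2 2
OVER     5 2 2 2
POP      5 2 2
OVER     5 2 2 2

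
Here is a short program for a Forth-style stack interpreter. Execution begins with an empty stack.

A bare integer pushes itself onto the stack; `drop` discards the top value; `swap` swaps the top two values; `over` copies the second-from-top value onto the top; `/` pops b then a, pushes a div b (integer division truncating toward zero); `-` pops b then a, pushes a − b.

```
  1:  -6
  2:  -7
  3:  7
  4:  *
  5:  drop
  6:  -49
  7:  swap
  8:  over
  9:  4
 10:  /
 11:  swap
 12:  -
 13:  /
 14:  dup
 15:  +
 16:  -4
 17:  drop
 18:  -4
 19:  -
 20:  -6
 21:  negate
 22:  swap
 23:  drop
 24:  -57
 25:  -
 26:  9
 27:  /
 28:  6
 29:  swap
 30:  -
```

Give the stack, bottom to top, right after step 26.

-6     -> -6
-7     -> -6 -7
7      -> -6 -7 7
*      -> -6 -49
drop   -> -6
-49    -> -6 -49
swap   -> -49 -6
over   -> -49 -6 -49
4      -> -49 -6 -49 4
/      -> -49 -6 -12
swap   -> -49 -12 -6
-      -> -49 -6
/      -> 8
dup    -> 8 8
+      -> 16
-4     -> 16 -4
drop   -> 16
-4     -> 16 -4
-      -> 20
-6     -> 20 -6
negate -> 20 6
swap   -> 6 20
drop   -> 6
-57    -> 6 -57
-      -> 63
9      -> 63 9

[63, 9]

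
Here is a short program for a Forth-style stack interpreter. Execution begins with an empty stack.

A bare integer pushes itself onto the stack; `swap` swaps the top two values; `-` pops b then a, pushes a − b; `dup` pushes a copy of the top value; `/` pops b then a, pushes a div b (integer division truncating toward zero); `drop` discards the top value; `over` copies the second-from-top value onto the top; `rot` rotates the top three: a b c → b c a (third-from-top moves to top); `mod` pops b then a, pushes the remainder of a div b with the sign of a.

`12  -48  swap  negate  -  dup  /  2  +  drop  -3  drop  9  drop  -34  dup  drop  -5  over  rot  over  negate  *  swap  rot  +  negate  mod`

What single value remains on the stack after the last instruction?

-25

12     → 12
-48    → 12 -48
swap   → -48 12
negate → -48 -12
-      → -36
dup    → -36 -36
/      → 1
2      → 1 2
+      → 3
drop   → (empty)
-3     → -3
drop   → (empty)
9      → 9
drop   → (empty)
-34    → -34
dup    → -34 -34
drop   → -34
-5     → -34 -5
over   → -34 -5 -34
rot    → -5 -34 -34
over   → -5 -34 -34 -34
negate → -5 -34 -34 34
*      → -5 -34 -1156
swap   → -5 -1156 -34
rot    → -1156 -34 -5
+      → -1156 -39
negate → -1156 39
mod    → -25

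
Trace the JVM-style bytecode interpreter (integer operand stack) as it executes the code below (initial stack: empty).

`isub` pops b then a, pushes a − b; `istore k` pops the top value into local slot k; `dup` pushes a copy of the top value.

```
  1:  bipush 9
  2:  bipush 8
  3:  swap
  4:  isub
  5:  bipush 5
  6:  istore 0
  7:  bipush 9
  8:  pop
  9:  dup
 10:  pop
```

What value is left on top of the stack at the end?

-1

bipush 9 -> [9]
bipush 8 -> [9, 8]
swap     -> [8, 9]
isub     -> [-1]
bipush 5 -> [-1, 5]
istore 0 -> [-1]
bipush 9 -> [-1, 9]
pop      -> [-1]
dup      -> [-1, -1]
pop      -> [-1]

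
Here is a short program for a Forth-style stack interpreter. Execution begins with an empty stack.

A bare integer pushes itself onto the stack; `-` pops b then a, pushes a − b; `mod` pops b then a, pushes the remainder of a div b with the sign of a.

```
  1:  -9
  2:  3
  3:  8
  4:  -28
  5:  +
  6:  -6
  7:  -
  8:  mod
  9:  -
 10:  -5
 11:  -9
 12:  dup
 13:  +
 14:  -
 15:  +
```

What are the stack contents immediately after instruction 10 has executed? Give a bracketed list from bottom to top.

[-12, -5]

-9  : [-9]
3   : [-9, 3]
8   : [-9, 3, 8]
-28 : [-9, 3, 8, -28]
+   : [-9, 3, -20]
-6  : [-9, 3, -20, -6]
-   : [-9, 3, -14]
mod : [-9, 3]
-   : [-12]
-5  : [-12, -5]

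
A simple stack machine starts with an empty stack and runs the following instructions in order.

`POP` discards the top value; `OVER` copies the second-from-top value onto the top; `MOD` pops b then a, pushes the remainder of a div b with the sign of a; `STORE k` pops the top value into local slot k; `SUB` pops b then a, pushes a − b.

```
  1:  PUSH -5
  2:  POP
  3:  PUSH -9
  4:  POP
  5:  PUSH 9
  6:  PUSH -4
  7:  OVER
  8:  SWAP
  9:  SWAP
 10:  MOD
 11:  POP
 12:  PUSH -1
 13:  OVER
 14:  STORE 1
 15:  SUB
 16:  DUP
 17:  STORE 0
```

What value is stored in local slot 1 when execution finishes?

PUSH -5 → [-5]
POP     → []
PUSH -9 → [-9]
POP     → []
PUSH 9  → [9]
PUSH -4 → [9, -4]
OVER    → [9, -4, 9]
SWAP    → [9, 9, -4]
SWAP    → [9, -4, 9]
MOD     → [9, -4]
POP     → [9]
PUSH -1 → [9, -1]
OVER    → [9, -1, 9]
STORE 1 → [9, -1]
SUB     → [10]
DUP     → [10, 10]
STORE 0 → [10]

9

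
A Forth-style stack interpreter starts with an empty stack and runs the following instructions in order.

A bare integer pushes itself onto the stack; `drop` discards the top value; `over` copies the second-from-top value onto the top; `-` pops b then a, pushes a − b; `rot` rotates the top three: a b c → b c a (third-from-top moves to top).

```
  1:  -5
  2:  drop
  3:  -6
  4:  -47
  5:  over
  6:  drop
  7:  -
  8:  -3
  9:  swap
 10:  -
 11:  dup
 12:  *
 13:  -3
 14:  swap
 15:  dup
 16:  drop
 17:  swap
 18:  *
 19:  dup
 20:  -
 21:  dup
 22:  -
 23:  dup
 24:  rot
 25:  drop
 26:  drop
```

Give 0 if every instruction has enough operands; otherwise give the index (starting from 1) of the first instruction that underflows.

-5   -> [-5]
drop -> []
-6   -> [-6]
-47  -> [-6, -47]
over -> [-6, -47, -6]
drop -> [-6, -47]
-    -> [41]
-3   -> [41, -3]
swap -> [-3, 41]
-    -> [-44]
dup  -> [-44, -44]
*    -> [1936]
-3   -> [1936, -3]
swap -> [-3, 1936]
dup  -> [-3, 1936, 1936]
drop -> [-3, 1936]
swap -> [1936, -3]
*    -> [-5808]
dup  -> [-5808, -5808]
-    -> [0]
dup  -> [0, 0]
-    -> [0]
dup  -> [0, 0]
rot  — needs 3 operands, stack has 2 → underflow

24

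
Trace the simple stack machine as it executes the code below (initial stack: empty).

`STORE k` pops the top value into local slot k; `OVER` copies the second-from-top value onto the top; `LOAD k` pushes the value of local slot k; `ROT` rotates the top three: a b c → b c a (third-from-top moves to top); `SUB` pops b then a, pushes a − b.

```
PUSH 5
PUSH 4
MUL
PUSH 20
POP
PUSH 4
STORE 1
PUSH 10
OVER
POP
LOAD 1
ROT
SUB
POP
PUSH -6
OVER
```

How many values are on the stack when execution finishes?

PUSH 5  → [5]
PUSH 4  → [5, 4]
MUL     → [20]
PUSH 20 → [20, 20]
POP     → [20]
PUSH 4  → [20, 4]
STORE 1 → [20]
PUSH 10 → [20, 10]
OVER    → [20, 10, 20]
POP     → [20, 10]
LOAD 1  → [20, 10, 4]
ROT     → [10, 4, 20]
SUB     → [10, -16]
POP     → [10]
PUSH -6 → [10, -6]
OVER    → [10, -6, 10]

3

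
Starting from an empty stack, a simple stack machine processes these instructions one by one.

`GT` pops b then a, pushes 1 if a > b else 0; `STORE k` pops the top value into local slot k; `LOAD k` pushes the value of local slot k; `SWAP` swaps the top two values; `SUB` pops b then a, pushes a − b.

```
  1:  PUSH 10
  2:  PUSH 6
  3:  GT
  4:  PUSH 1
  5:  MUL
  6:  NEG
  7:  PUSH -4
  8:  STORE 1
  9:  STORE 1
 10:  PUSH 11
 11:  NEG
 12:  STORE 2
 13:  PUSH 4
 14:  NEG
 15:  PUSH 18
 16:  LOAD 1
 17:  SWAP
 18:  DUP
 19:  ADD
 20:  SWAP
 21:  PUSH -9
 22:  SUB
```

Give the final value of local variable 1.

PUSH 10 → 10
PUSH 6  → 10 6
GT      → 1
PUSH 1  → 1 1
MUL     → 1
NEG     → -1
PUSH -4 → -1 -4
STORE 1 → -1
STORE 1 → (empty)
PUSH 11 → 11
NEG     → -11
STORE 2 → (empty)
PUSH 4  → 4
NEG     → -4
PUSH 18 → -4 18
LOAD 1  → -4 18 -1
SWAP    → -4 -1 18
DUP     → -4 -1 18 18
ADD     → -4 -1 36
SWAP    → -4 36 -1
PUSH -9 → -4 36 -1 -9
SUB     → -4 36 8

-1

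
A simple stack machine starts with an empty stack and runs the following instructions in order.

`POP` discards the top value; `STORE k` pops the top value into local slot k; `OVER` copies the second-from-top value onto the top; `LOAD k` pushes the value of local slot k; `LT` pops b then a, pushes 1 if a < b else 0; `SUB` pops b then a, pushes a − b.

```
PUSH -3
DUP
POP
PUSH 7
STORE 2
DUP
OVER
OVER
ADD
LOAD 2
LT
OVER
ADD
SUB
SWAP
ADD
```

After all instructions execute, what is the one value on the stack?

-4

PUSH -3 → [-3]
DUP     → [-3, -3]
POP     → [-3]
PUSH 7  → [-3, 7]
STORE 2 → [-3]
DUP     → [-3, -3]
OVER    → [-3, -3, -3]
OVER    → [-3, -3, -3, -3]
ADD     → [-3, -3, -6]
LOAD 2  → [-3, -3, -6, 7]
LT      → [-3, -3, 1]
OVER    → [-3, -3, 1, -3]
ADD     → [-3, -3, -2]
SUB     → [-3, -1]
SWAP    → [-1, -3]
ADD     → [-4]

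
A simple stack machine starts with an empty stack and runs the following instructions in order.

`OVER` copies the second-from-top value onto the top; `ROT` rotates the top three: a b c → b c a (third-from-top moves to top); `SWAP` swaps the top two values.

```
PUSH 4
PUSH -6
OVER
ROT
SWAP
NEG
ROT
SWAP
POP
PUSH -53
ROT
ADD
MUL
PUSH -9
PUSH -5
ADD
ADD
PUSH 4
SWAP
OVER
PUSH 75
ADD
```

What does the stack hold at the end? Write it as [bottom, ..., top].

[4, 280, 79]

PUSH 4   → [4]
PUSH -6  → [4, -6]
OVER     → [4, -6, 4]
ROT      → [-6, 4, 4]
SWAP     → [-6, 4, 4]
NEG      → [-6, 4, -4]
ROT      → [4, -4, -6]
SWAP     → [4, -6, -4]
POP      → [4, -6]
PUSH -53 → [4, -6, -53]
ROT      → [-6, -53, 4]
ADD      → [-6, -49]
MUL      → [294]
PUSH -9  → [294, -9]
PUSH -5  → [294, -9, -5]
ADD      → [294, -14]
ADD      → [280]
PUSH 4   → [280, 4]
SWAP     → [4, 280]
OVER     → [4, 280, 4]
PUSH 75  → [4, 280, 4, 75]
ADD      → [4, 280, 79]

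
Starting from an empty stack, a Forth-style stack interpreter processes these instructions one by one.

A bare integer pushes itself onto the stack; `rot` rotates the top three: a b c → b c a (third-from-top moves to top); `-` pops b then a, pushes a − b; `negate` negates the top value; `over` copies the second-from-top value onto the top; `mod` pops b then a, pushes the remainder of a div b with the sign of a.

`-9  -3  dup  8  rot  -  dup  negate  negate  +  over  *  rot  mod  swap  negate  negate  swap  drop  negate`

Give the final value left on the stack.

3

-9     : -9
-3     : -9 -3
dup    : -9 -3 -3
8      : -9 -3 -3 8
rot    : -9 -3 8 -3
-      : -9 -3 11
dup    : -9 -3 11 11
negate : -9 -3 11 -11
negate : -9 -3 11 11
+      : -9 -3 22
over   : -9 -3 22 -3
*      : -9 -3 -66
rot    : -3 -66 -9
mod    : -3 -3
swap   : -3 -3
negate : -3 3
negate : -3 -3
swap   : -3 -3
drop   : -3
negate : 3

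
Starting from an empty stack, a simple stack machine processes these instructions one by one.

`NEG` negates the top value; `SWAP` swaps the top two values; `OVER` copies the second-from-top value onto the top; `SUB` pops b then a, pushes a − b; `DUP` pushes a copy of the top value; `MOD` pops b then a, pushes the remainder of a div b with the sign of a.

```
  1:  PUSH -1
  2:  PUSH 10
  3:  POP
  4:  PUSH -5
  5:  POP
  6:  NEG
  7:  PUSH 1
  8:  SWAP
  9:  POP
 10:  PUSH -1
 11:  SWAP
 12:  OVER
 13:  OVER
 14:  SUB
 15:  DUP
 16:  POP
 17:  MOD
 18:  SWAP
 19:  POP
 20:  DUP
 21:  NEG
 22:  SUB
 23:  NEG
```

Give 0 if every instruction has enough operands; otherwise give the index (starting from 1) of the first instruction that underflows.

PUSH -1 : -1
PUSH 10 : -1 10
POP     : -1
PUSH -5 : -1 -5
POP     : -1
NEG     : 1
PUSH 1  : 1 1
SWAP    : 1 1
POP     : 1
PUSH -1 : 1 -1
SWAP    : -1 1
OVER    : -1 1 -1
OVER    : -1 1 -1 1
SUB     : -1 1 -2
DUP     : -1 1 -2 -2
POP     : -1 1 -2
MOD     : -1 1
SWAP    : 1 -1
POP     : 1
DUP     : 1 1
NEG     : 1 -1
SUB     : 2
NEG     : -2

0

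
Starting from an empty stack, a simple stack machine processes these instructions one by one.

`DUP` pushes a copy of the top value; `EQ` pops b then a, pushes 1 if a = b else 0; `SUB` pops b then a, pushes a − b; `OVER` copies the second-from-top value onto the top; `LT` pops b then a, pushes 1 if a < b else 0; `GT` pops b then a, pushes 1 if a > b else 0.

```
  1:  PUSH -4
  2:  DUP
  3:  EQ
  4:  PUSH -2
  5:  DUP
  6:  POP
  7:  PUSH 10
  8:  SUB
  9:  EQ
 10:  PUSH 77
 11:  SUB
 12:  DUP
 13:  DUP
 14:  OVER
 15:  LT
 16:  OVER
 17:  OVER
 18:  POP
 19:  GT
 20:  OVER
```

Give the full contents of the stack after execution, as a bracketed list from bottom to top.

[-77, -77, 1, -77]

PUSH -4 : [-4]
DUP     : [-4, -4]
EQ      : [1]
PUSH -2 : [1, -2]
DUP     : [1, -2, -2]
POP     : [1, -2]
PUSH 10 : [1, -2, 10]
SUB     : [1, -12]
EQ      : [0]
PUSH 77 : [0, 77]
SUB     : [-77]
DUP     : [-77, -77]
DUP     : [-77, -77, -77]
OVER    : [-77, -77, -77, -77]
LT      : [-77, -77, 0]
OVER    : [-77, -77, 0, -77]
OVER    : [-77, -77, 0, -77, 0]
POP     : [-77, -77, 0, -77]
GT      : [-77, -77, 1]
OVER    : [-77, -77, 1, -77]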